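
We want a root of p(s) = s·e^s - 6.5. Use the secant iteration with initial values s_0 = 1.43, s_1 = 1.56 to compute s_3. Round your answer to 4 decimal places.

p(1.43) = -0.524460, p(1.56) = 0.923761
s_2 = 1.560000 − 0.923761·(1.560000 − 1.430000) / (0.923761 − (-0.524460)) = 1.560000 − (0.120089)/(1.448221) = 1.477078
p(1.477078) = -0.030206
s_3 = 1.477078 − (-0.030206)·(1.477078 − 1.560000) / (-0.030206 − 0.923761) = 1.477078 − (0.002505)/(-0.953967) = 1.479704

1.4797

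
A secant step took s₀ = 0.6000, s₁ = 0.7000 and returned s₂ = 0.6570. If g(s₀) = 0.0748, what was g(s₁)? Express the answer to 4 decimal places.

The secant line through (0.6000, 0.0748) and (0.7000, g(s₁)) crosses zero at s₂ = 0.6570.
So (0.6000, 0.0748), (0.7000, g(s₁)), (0.6570, 0) are collinear:
g(s₁) = 0.0748 · (0.7000 − 0.6570) / (0.6000 − 0.6570) = 0.0748 · (0.043000)/(-0.057000) = -0.056428

-0.0564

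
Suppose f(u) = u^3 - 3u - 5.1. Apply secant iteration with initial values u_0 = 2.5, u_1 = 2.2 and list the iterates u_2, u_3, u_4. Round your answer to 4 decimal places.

2.2774, 2.2874, 2.2869

f(2.5) = 3.025000, f(2.2) = -1.052000
u_2 = 2.200000 − (-1.052000)·(2.200000 − 2.500000) / (-1.052000 − 3.025000) = 2.200000 − (0.315600)/(-4.077000) = 2.277410
f(2.277410) = -0.120225
u_3 = 2.277410 − (-0.120225)·(2.277410 − 2.200000) / (-0.120225 − (-1.052000)) = 2.277410 − (-0.009307)/(0.931775) = 2.287398
f(2.287398) = 0.005905
u_4 = 2.287398 − 0.005905·(2.287398 − 2.277410) / (0.005905 − (-0.120225)) = 2.287398 − (0.000059)/(0.126131) = 2.286930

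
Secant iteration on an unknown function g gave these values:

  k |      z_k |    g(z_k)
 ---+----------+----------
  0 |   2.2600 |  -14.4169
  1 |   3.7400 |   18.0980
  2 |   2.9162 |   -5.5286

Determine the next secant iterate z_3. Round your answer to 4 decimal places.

3.1090

z_3 = 2.9162 − (-5.5286)·(2.9162 − 3.7400) / (-5.5286 − 18.0980)
   = 2.9162 − (4.554461)/(-23.626600) = 3.108968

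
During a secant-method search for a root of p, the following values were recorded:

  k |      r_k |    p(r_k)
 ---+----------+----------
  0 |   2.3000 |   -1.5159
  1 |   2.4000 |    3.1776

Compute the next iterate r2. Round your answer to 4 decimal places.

2.3323

r2 = 2.4000 − 3.1776·(2.4000 − 2.3000) / (3.1776 − (-1.5159))
   = 2.4000 − (0.317760)/(4.693500) = 2.332298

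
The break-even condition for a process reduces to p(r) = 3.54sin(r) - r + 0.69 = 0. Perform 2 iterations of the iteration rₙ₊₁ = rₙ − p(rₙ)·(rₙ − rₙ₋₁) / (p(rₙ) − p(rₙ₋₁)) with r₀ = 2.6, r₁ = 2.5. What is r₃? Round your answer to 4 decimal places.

p(2.6) = -0.085125, p(2.5) = 0.308591
r₂ = 2.500000 − 0.308591·(2.500000 − 2.600000) / (0.308591 − (-0.085125)) = 2.500000 − (-0.030859)/(0.393717) = 2.578379
p(2.578379) = 0.001649
r₃ = 2.578379 − 0.001649·(2.578379 − 2.500000) / (0.001649 − 0.308591) = 2.578379 − (0.000129)/(-0.306943) = 2.578800

2.5788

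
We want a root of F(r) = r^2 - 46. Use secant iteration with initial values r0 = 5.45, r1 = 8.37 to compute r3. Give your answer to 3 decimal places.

F(5.45) = -16.29750, F(8.37) = 24.05690
r2 = 8.37000 − 24.05690·(8.37000 − 5.45000) / (24.05690 − (-16.29750)) = 8.37000 − (70.24615)/(40.35440) = 6.62927
F(6.62927) = -2.05279
r3 = 6.62927 − (-2.05279)·(6.62927 − 8.37000) / (-2.05279 − 24.05690) = 6.62927 − (3.57336)/(-26.10969) = 6.76613

6.766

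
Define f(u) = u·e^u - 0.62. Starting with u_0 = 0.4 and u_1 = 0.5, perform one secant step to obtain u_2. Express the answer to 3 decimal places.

f(0.4) = -0.02327, f(0.5) = 0.20436
u_2 = 0.50000 − 0.20436·(0.50000 − 0.40000) / (0.20436 − (-0.02327)) = 0.50000 − (0.02044)/(0.22763) = 0.41022

0.410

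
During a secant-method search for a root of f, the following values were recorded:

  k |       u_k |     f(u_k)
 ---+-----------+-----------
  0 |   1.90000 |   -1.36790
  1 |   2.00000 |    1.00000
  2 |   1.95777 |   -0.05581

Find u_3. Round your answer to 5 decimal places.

u_3 = 1.95777 − (-0.05581)·(1.95777 − 2.00000) / (-0.05581 − 1.00000)
   = 1.95777 − (0.0023569)/(-1.0558100) = 1.9600023

1.96000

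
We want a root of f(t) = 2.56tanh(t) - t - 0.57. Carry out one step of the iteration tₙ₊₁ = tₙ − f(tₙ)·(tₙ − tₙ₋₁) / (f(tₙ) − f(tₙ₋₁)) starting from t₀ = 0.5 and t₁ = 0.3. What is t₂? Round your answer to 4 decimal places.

0.4047

f(0.5) = 0.113020, f(0.3) = -0.124240
t₂ = 0.300000 − (-0.124240)·(0.300000 − 0.500000) / (-0.124240 − 0.113020) = 0.300000 − (0.024848)/(-0.237260) = 0.404729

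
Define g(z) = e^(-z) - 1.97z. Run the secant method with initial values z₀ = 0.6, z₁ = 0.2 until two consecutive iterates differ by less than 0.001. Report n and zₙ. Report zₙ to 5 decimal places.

n = 4, zₙ = 0.35568

g(0.6) = -0.6331884, g(0.2) = 0.4247308
z₂ = 0.2000000 − 0.4247308·(-0.4000000)/(1.0579191) = 0.3605910;  |Δ| = 0.1605910
g(0.3605910) = -0.0131002
z₃ = 0.3605910 − (-0.0131002)·(0.1605910)/(-0.4378309) = 0.3557860;  |Δ| = 0.0048050
g(0.3557860) = -0.0002760
z₄ = 0.3557860 − (-0.0002760)·(-0.0048050)/(0.0128242) = 0.3556826;  |Δ| = 0.0001034
|z₄ − z₃| = 0.0001034 < 0.001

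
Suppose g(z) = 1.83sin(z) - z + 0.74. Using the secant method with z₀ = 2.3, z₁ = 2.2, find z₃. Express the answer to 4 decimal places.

g(2.3) = -0.195359, g(2.2) = 0.019548
z₂ = 2.200000 − 0.019548·(2.200000 − 2.300000) / (0.019548 − (-0.195359)) = 2.200000 − (-0.001955)/(0.214908) = 2.209096
g(2.209096) = 0.000595
z₃ = 2.209096 − 0.000595·(2.209096 − 2.200000) / (0.000595 − 0.019548) = 2.209096 − (0.000005)/(-0.018953) = 2.209382

2.2094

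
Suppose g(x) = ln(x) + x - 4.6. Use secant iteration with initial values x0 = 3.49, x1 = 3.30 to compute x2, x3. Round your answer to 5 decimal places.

3.38194, 3.38164

g(3.49) = 0.1399017, g(3.30) = -0.1060775
x2 = 3.3000000 − (-0.1060775)·(3.3000000 − 3.4900000) / (-0.1060775 − 0.1399017) = 3.3000000 − (0.0201547)/(-0.2459793) = 3.3819367
g(3.3819367) = 0.0003852
x3 = 3.3819367 − 0.0003852·(3.3819367 − 3.3000000) / (0.0003852 − (-0.1060775)) = 3.3819367 − (0.0000316)/(0.1064628) = 3.3816402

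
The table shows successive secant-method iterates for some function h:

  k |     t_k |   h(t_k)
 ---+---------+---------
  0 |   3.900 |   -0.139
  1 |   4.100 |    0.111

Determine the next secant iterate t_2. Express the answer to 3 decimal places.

4.011

t_2 = 4.100 − 0.111·(4.100 − 3.900) / (0.111 − (-0.139))
   = 4.100 − (0.02220)/(0.25000) = 4.01120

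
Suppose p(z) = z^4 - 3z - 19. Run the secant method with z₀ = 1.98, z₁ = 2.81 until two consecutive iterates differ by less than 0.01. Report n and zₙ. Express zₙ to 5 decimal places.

n = 5, zₙ = 2.25279

p(1.98) = -9.5704638, p(2.81) = 34.9183952
z₂ = 2.8100000 − 34.9183952·(0.8300000)/(44.4888591) = 2.1585500;  |Δ| = 0.6514500
p(2.1585500) = -3.7662191
z₃ = 2.1585500 − (-3.7662191)·(-0.6514500)/(-38.6846143) = 2.2219732;  |Δ| = 0.0634232
p(2.2219732) = -1.2903215
z₄ = 2.2219732 − (-1.2903215)·(0.0634232)/(2.4758976) = 2.2550264;  |Δ| = 0.0330532
p(2.2550264) = 0.0936123
z₅ = 2.2550264 − 0.0936123·(0.0330532)/(1.3839338) = 2.2527906;  |Δ| = 0.0022358
|z₅ − z₄| = 0.0022358 < 0.01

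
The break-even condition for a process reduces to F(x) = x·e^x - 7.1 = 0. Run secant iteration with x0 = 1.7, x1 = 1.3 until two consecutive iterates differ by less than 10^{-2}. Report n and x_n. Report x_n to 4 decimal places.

F(1.7) = 2.205711, F(1.3) = -2.329914
x2 = 1.300000 − (-2.329914)·(-0.400000)/(-4.535625) = 1.505477;  |Δ| = 0.205477
F(1.505477) = -0.315867
x3 = 1.505477 − (-0.315867)·(0.205477)/(2.014047) = 1.537702;  |Δ| = 0.032225
F(1.537702) = 0.056288
x4 = 1.537702 − 0.056288·(0.032225)/(0.372155) = 1.532828;  |Δ| = 0.004874
|x4 − x3| = 0.004874 < 10^{-2}

n = 4, x_n = 1.5328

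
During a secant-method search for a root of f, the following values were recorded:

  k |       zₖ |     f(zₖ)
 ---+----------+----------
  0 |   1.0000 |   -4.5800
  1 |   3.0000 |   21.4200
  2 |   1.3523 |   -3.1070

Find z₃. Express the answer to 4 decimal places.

1.5610

z₃ = 1.3523 − (-3.1070)·(1.3523 − 3.0000) / (-3.1070 − 21.4200)
   = 1.3523 − (5.119404)/(-24.527000) = 1.561025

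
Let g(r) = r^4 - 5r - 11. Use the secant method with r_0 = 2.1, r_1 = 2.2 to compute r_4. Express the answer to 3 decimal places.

2.161

g(2.1) = -2.05190, g(2.2) = 1.42560
r_2 = 2.20000 − 1.42560·(2.20000 − 2.10000) / (1.42560 − (-2.05190)) = 2.20000 − (0.14256)/(3.47750) = 2.15901
g(2.15901) = -0.06728
r_3 = 2.15901 − (-0.06728)·(2.15901 − 2.20000) / (-0.06728 − 1.42560) = 2.15901 − (0.00276)/(-1.49288) = 2.16085
g(2.16085) = -0.00205
r_4 = 2.16085 − (-0.00205)·(2.16085 − 2.15901) / (-0.00205 − (-0.06728)) = 2.16085 − (0.00000)/(0.06523) = 2.16091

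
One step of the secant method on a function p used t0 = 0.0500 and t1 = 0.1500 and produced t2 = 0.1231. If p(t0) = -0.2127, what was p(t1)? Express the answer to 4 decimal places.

The secant line through (0.0500, -0.2127) and (0.1500, p(t1)) crosses zero at t2 = 0.1231.
So (0.0500, -0.2127), (0.1500, p(t1)), (0.1231, 0) are collinear:
p(t1) = -0.2127 · (0.1500 − 0.1231) / (0.0500 − 0.1231) = -0.2127 · (0.026900)/(-0.073100) = 0.078271

0.0783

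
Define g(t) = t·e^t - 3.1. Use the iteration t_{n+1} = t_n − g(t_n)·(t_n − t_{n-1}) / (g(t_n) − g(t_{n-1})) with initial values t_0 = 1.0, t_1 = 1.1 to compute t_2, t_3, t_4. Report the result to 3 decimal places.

1.065, 1.067, 1.067

g(1.0) = -0.38172, g(1.1) = 0.20458
t_2 = 1.10000 − 0.20458·(1.10000 − 1.00000) / (0.20458 − (-0.38172)) = 1.10000 − (0.02046)/(0.58630) = 1.06511
g(1.06511) = -0.00997
t_3 = 1.06511 − (-0.00997)·(1.06511 − 1.10000) / (-0.00997 − 0.20458) = 1.06511 − (0.00035)/(-0.21455) = 1.06673
g(1.06673) = -0.00024
t_4 = 1.06673 − (-0.00024)·(1.06673 − 1.06511) / (-0.00024 − (-0.00997)) = 1.06673 − (0.00000)/(0.00973) = 1.06677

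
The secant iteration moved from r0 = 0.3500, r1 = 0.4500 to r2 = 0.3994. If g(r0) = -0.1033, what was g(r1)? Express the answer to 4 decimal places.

The secant line through (0.3500, -0.1033) and (0.4500, g(r1)) crosses zero at r2 = 0.3994.
So (0.3500, -0.1033), (0.4500, g(r1)), (0.3994, 0) are collinear:
g(r1) = -0.1033 · (0.4500 − 0.3994) / (0.3500 − 0.3994) = -0.1033 · (0.050600)/(-0.049400) = 0.105809

0.1058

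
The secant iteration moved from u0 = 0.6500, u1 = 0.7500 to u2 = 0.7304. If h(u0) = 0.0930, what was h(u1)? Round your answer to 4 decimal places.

-0.0227

The secant line through (0.6500, 0.0930) and (0.7500, h(u1)) crosses zero at u2 = 0.7304.
So (0.6500, 0.0930), (0.7500, h(u1)), (0.7304, 0) are collinear:
h(u1) = 0.0930 · (0.7500 − 0.7304) / (0.6500 − 0.7304) = 0.0930 · (0.019600)/(-0.080400) = -0.022672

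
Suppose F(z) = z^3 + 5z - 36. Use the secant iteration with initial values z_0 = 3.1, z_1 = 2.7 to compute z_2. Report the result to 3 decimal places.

2.793

F(3.1) = 9.29100, F(2.7) = -2.81700
z_2 = 2.70000 − (-2.81700)·(2.70000 − 3.10000) / (-2.81700 − 9.29100) = 2.70000 − (1.12680)/(-12.10800) = 2.79306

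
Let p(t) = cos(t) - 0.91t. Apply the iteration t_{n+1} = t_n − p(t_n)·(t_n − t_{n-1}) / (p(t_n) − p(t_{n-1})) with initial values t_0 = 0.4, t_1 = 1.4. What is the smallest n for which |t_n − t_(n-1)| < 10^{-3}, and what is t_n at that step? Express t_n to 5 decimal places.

n = 5, t_n = 0.78069

p(0.4) = 0.5570610, p(1.4) = -1.1040329
t_2 = 1.4000000 − (-1.1040329)·(1.0000000)/(-1.6610939) = 0.7353579;  |Δ| = 0.6646421
p(0.7353579) = 0.0724150
t_3 = 0.7353579 − 0.0724150·(-0.6646421)/(1.1764478) = 0.7762692;  |Δ| = 0.0409113
p(0.7762692) = 0.0071273
t_4 = 0.7762692 − 0.0071273·(0.0409113)/(-0.0652876) = 0.7807355;  |Δ| = 0.0044662
p(0.7807355) = -0.0000732
t_5 = 0.7807355 − (-0.0000732)·(0.0044662)/(-0.0072005) = 0.7806901;  |Δ| = 0.0000454
|t_5 − t_4| = 0.0000454 < 10^{-3}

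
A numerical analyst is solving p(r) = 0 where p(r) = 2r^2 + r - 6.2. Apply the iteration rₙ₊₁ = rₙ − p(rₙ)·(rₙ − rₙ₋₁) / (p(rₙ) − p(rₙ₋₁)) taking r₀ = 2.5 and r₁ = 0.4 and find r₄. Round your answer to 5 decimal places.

1.51199

p(2.5) = 8.8000000, p(0.4) = -5.4800000
r₂ = 0.4000000 − (-5.4800000)·(0.4000000 − 2.5000000) / (-5.4800000 − 8.8000000) = 0.4000000 − (11.5080000)/(-14.2800000) = 1.2058824
p(1.2058824) = -2.0858131
r₃ = 1.2058824 − (-2.0858131)·(1.2058824 − 0.4000000) / (-2.0858131 − (-5.4800000)) = 1.2058824 − (-1.6809200)/(3.3941869) = 1.7011173
p(1.7011173) = 1.2887176
r₄ = 1.7011173 − 1.2887176·(1.7011173 − 1.2058824) / (1.2887176 − (-2.0858131)) = 1.7011173 − (0.6382180)/(3.3745307) = 1.5119894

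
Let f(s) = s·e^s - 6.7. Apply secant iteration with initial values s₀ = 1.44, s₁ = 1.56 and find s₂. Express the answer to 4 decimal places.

1.4955

f(1.44) = -0.622198, f(1.56) = 0.723761
s₂ = 1.560000 − 0.723761·(1.560000 − 1.440000) / (0.723761 − (-0.622198)) = 1.560000 − (0.086851)/(1.345959) = 1.495473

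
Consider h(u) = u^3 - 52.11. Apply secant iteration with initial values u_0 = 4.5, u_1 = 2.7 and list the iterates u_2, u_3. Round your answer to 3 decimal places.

3.517, 3.812

h(4.5) = 39.01500, h(2.7) = -32.42700
u_2 = 2.70000 − (-32.42700)·(2.70000 − 4.50000) / (-32.42700 − 39.01500) = 2.70000 − (58.36860)/(-71.44200) = 3.51701
h(3.51701) = -8.60696
u_3 = 3.51701 − (-8.60696)·(3.51701 − 2.70000) / (-8.60696 − (-32.42700)) = 3.51701 − (-7.03194)/(23.82004) = 3.81222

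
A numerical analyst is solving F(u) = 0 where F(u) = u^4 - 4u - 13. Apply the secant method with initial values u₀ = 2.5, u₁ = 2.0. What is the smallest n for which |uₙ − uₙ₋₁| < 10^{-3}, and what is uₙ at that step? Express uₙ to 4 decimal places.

F(2.5) = 16.062500, F(2.0) = -5.000000
u₂ = 2.000000 − (-5.000000)·(-0.500000)/(-21.062500) = 2.118694;  |Δ| = 0.118694
F(2.118694) = -1.324861
u₃ = 2.118694 − (-1.324861)·(0.118694)/(3.675139) = 2.161483;  |Δ| = 0.042788
F(2.161483) = 0.181728
u₄ = 2.161483 − 0.181728·(0.042788)/(1.506589) = 2.156322;  |Δ| = 0.005161
F(2.156322) = -0.005364
u₅ = 2.156322 − (-0.005364)·(-0.005161)/(-0.187092) = 2.156470;  |Δ| = 0.000148
|u₅ − u₄| = 0.000148 < 10^{-3}

n = 5, uₙ = 2.1565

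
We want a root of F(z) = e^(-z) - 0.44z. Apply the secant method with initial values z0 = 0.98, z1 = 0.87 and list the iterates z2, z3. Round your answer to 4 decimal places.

0.9132, 0.9125

F(0.98) = -0.055889, F(0.87) = 0.036152
z2 = 0.870000 − 0.036152·(0.870000 − 0.980000) / (0.036152 − (-0.055889)) = 0.870000 − (-0.003977)/(0.092040) = 0.913206
F(0.913206) = -0.000575
z3 = 0.913206 − (-0.000575)·(0.913206 − 0.870000) / (-0.000575 − 0.036152) = 0.913206 − (-0.000025)/(-0.036726) = 0.912530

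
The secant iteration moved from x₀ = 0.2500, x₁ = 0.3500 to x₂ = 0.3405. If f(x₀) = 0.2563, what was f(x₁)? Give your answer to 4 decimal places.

The secant line through (0.2500, 0.2563) and (0.3500, f(x₁)) crosses zero at x₂ = 0.3405.
So (0.2500, 0.2563), (0.3500, f(x₁)), (0.3405, 0) are collinear:
f(x₁) = 0.2563 · (0.3500 − 0.3405) / (0.2500 − 0.3405) = 0.2563 · (0.009500)/(-0.090500) = -0.026904

-0.0269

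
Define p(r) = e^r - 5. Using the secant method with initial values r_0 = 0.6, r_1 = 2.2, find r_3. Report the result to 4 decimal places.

p(0.6) = -3.177881, p(2.2) = 4.025013
r_2 = 2.200000 − 4.025013·(2.200000 − 0.600000) / (4.025013 − (-3.177881)) = 2.200000 − (6.440022)/(7.202895) = 1.305912
p(1.305912) = -1.308946
r_3 = 1.305912 − (-1.308946)·(1.305912 − 2.200000) / (-1.308946 − 4.025013) = 1.305912 − (1.170313)/(-5.333960) = 1.525320

1.5253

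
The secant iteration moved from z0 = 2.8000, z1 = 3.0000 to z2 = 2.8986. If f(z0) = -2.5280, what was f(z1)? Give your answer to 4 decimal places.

The secant line through (2.8000, -2.5280) and (3.0000, f(z1)) crosses zero at z2 = 2.8986.
So (2.8000, -2.5280), (3.0000, f(z1)), (2.8986, 0) are collinear:
f(z1) = -2.5280 · (3.0000 − 2.8986) / (2.8000 − 2.8986) = -2.5280 · (0.101400)/(-0.098600) = 2.599789

2.5998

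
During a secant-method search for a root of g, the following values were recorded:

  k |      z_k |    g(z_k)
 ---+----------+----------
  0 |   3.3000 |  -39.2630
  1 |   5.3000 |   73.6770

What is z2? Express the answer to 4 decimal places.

3.9953

z2 = 5.3000 − 73.6770·(5.3000 − 3.3000) / (73.6770 − (-39.2630))
   = 5.3000 − (147.354000)/(112.940000) = 3.995290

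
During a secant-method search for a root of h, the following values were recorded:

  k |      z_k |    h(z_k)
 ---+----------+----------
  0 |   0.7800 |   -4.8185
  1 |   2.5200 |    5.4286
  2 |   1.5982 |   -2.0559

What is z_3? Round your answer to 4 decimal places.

1.8514

z_3 = 1.5982 − (-2.0559)·(1.5982 − 2.5200) / (-2.0559 − 5.4286)
   = 1.5982 − (1.895129)/(-7.484500) = 1.851407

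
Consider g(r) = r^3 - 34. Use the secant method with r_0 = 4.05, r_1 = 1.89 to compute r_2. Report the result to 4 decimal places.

g(4.05) = 32.430125, g(1.89) = -27.248731
r_2 = 1.890000 − (-27.248731)·(1.890000 − 4.050000) / (-27.248731 − 32.430125) = 1.890000 − (58.857259)/(-59.678856) = 2.876233

2.8762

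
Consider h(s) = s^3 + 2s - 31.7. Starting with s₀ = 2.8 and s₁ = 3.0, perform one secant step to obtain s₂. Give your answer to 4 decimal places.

2.9523

h(2.8) = -4.148000, h(3.0) = 1.300000
s₂ = 3.000000 − 1.300000·(3.000000 − 2.800000) / (1.300000 − (-4.148000)) = 3.000000 − (0.260000)/(5.448000) = 2.952276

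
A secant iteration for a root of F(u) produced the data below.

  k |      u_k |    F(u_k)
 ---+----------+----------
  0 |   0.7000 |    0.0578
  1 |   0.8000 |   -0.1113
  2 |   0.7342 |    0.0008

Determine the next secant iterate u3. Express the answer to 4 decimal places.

0.7347

u3 = 0.7342 − 0.0008·(0.7342 − 0.8000) / (0.0008 − (-0.1113))
   = 0.7342 − (-0.000053)/(0.112100) = 0.734670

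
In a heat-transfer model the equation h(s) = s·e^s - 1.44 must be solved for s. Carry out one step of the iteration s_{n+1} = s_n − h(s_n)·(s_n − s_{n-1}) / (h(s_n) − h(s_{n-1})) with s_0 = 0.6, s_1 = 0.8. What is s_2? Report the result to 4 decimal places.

0.7009

h(0.6) = -0.346729, h(0.8) = 0.340433
s_2 = 0.800000 − 0.340433·(0.800000 − 0.600000) / (0.340433 − (-0.346729)) = 0.800000 − (0.068087)/(0.687161) = 0.700916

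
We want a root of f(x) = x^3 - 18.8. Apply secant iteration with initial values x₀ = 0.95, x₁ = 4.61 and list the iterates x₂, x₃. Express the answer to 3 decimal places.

f(0.95) = -17.94262, f(4.61) = 79.17218
x₂ = 4.61000 − 79.17218·(4.61000 − 0.95000) / (79.17218 − (-17.94262)) = 4.61000 − (289.77018)/(97.11481) = 1.62621
f(1.62621) = -14.49939
x₃ = 1.62621 − (-14.49939)·(1.62621 − 4.61000) / (-14.49939 − 79.17218) = 1.62621 − (43.26314)/(-93.67157) = 2.08807

1.626, 2.088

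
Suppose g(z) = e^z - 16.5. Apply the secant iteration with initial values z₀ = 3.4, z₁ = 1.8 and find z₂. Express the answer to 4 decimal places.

2.4992

g(3.4) = 13.464100, g(1.8) = -10.450353
z₂ = 1.800000 − (-10.450353)·(1.800000 − 3.400000) / (-10.450353 − 13.464100) = 1.800000 − (16.720564)/(-23.914453) = 2.499182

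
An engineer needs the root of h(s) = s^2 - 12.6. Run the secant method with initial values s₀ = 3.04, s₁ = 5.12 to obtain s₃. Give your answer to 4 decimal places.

h(3.04) = -3.358400, h(5.12) = 13.614400
s₂ = 5.120000 − 13.614400·(5.120000 − 3.040000) / (13.614400 − (-3.358400)) = 5.120000 − (28.317952)/(16.972800) = 3.451569
h(3.451569) = -0.686674
s₃ = 3.451569 − (-0.686674)·(3.451569 − 5.120000) / (-0.686674 − 13.614400) = 3.451569 − (1.145668)/(-14.301074) = 3.531679

3.5317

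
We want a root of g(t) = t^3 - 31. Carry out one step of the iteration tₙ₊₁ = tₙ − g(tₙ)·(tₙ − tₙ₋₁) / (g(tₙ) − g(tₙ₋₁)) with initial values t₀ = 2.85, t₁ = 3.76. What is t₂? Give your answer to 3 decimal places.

g(2.85) = -7.85087, g(3.76) = 22.15738
t₂ = 3.76000 − 22.15738·(3.76000 − 2.85000) / (22.15738 − (-7.85087)) = 3.76000 − (20.16321)/(30.00825) = 3.08808

3.088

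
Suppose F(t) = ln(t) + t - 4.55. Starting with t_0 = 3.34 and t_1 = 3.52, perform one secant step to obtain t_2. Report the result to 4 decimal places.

F(3.34) = -0.004029, F(3.52) = 0.228461
t_2 = 3.520000 − 0.228461·(3.520000 − 3.340000) / (0.228461 − (-0.004029)) = 3.520000 − (0.041123)/(0.232490) = 3.343120

3.3431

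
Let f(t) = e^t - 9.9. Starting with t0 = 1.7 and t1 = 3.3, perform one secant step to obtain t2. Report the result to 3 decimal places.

2.027

f(1.7) = -4.42605, f(3.3) = 17.21264
t2 = 3.30000 − 17.21264·(3.30000 − 1.70000) / (17.21264 − (-4.42605)) = 3.30000 − (27.54022)/(21.63869) = 2.02727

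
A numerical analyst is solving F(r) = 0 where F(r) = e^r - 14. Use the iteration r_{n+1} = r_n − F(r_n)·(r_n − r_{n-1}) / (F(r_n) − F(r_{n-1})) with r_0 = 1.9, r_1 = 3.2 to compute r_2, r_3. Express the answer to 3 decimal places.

2.433, 2.585

F(1.9) = -7.31411, F(3.2) = 10.53253
r_2 = 3.20000 − 10.53253·(3.20000 − 1.90000) / (10.53253 − (-7.31411)) = 3.20000 − (13.69229)/(17.84664) = 2.43278
F(2.43278) = -2.60949
r_3 = 2.43278 − (-2.60949)·(2.43278 − 3.20000) / (-2.60949 − 10.53253) = 2.43278 − (2.00205)/(-13.14202) = 2.58512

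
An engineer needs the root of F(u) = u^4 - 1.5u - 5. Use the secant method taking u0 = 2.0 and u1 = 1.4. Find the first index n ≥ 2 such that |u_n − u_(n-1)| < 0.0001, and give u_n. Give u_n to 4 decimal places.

F(2.0) = 8.000000, F(1.4) = -3.258400
u2 = 1.400000 − (-3.258400)·(-0.600000)/(-11.258400) = 1.573652;  |Δ| = 0.173652
F(1.573652) = -1.228022
u3 = 1.573652 − (-1.228022)·(0.173652)/(2.030378) = 1.678680;  |Δ| = 0.105029
F(1.678680) = 0.422922
u4 = 1.678680 − 0.422922·(0.105029)/(1.650944) = 1.651775;  |Δ| = 0.026905
F(1.651775) = -0.033708
u5 = 1.651775 − (-0.033708)·(-0.026905)/(-0.456630) = 1.653761;  |Δ| = 0.001986
F(1.653761) = -0.000820
u6 = 1.653761 − (-0.000820)·(0.001986)/(0.032888) = 1.653811;  |Δ| = 0.000049
|u6 − u5| = 0.000049 < 0.0001

n = 6, u_n = 1.6538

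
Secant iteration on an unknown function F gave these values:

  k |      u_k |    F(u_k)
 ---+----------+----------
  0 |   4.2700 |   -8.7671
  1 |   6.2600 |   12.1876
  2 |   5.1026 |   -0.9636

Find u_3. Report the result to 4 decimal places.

u_3 = 5.1026 − (-0.9636)·(5.1026 − 6.2600) / (-0.9636 − 12.1876)
   = 5.1026 − (1.115271)/(-13.151200) = 5.187404

5.1874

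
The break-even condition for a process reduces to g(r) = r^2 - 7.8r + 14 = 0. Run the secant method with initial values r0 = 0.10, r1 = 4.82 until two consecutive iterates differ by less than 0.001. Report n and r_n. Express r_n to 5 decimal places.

n = 6, r_n = 5.00000

g(0.10) = 13.2300000, g(4.82) = -0.3636000
r2 = 4.8200000 − (-0.3636000)·(4.7200000)/(-13.5936000) = 4.6937500;  |Δ| = 0.1262500
g(4.6937500) = -0.5799609
r3 = 4.6937500 − (-0.5799609)·(-0.1262500)/(-0.2163609) = 5.0321663;  |Δ| = 0.3384163
g(5.0321663) = 0.0718005
r4 = 5.0321663 − 0.0718005·(0.3384163)/(0.6517615) = 4.9948851;  |Δ| = 0.0372812
g(4.9948851) = -0.0112267
r5 = 4.9948851 − (-0.0112267)·(-0.0372812)/(-0.0830272) = 4.9999261;  |Δ| = 0.0050411
g(4.9999261) = -0.0001625
r6 = 4.9999261 − (-0.0001625)·(0.0050411)/(0.0110642) = 5.0000002;  |Δ| = 0.0000740
|r6 − r5| = 0.0000740 < 0.001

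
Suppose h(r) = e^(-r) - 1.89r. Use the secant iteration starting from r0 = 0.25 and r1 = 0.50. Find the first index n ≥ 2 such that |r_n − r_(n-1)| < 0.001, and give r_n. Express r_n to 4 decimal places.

h(0.25) = 0.306301, h(0.50) = -0.338469
r2 = 0.500000 − (-0.338469)·(0.250000)/(-0.644770) = 0.368764;  |Δ| = 0.131236
h(0.368764) = -0.005374
r3 = 0.368764 − (-0.005374)·(-0.131236)/(0.333095) = 0.366646;  |Δ| = 0.002117
h(0.366646) = 0.000094
r4 = 0.366646 − 0.000094·(-0.002117)/(0.005468) = 0.366682;  |Δ| = 0.000036
|r4 − r3| = 0.000036 < 0.001

n = 4, r_n = 0.3667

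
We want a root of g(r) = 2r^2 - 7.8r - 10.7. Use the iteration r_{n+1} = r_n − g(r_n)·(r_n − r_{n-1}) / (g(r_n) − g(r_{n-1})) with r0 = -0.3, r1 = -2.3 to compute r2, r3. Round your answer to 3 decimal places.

-0.929, -1.050

g(-0.3) = -8.18000, g(-2.3) = 17.82000
r2 = -2.30000 − 17.82000·(-2.30000 − (-0.30000)) / (17.82000 − (-8.18000)) = -2.30000 − (-35.64000)/(26.00000) = -0.92923
g(-0.92923) = -1.72506
r3 = -0.92923 − (-1.72506)·(-0.92923 − (-2.30000)) / (-1.72506 − 17.82000) = -0.92923 − (-2.36466)/(-19.54506) = -1.05022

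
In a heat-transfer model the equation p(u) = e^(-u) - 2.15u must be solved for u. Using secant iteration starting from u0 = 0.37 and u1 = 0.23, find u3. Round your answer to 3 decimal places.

0.333

p(0.37) = -0.10477, p(0.23) = 0.30003
u2 = 0.23000 − 0.30003·(0.23000 − 0.37000) / (0.30003 − (-0.10477)) = 0.23000 − (-0.04200)/(0.40480) = 0.33377
p(0.33377) = -0.00138
u3 = 0.33377 − (-0.00138)·(0.33377 − 0.23000) / (-0.00138 − 0.30003) = 0.33377 − (-0.00014)/(-0.30141) = 0.33329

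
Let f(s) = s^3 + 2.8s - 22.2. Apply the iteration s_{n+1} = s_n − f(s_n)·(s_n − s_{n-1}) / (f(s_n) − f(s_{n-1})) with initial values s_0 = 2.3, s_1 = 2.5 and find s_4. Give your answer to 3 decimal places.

2.480

f(2.3) = -3.59300, f(2.5) = 0.42500
s_2 = 2.50000 − 0.42500·(2.50000 − 2.30000) / (0.42500 − (-3.59300)) = 2.50000 − (0.08500)/(4.01800) = 2.47885
f(2.47885) = -0.02754
s_3 = 2.47885 − (-0.02754)·(2.47885 − 2.50000) / (-0.02754 − 0.42500) = 2.47885 − (0.00058)/(-0.45254) = 2.48013
f(2.48013) = -0.00019
s_4 = 2.48013 − (-0.00019)·(2.48013 − 2.47885) / (-0.00019 − (-0.02754)) = 2.48013 − (0.00000)/(0.02735) = 2.48014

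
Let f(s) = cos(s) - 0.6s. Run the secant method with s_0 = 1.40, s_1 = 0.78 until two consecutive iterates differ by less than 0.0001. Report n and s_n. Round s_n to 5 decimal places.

f(1.40) = -0.6700329, f(0.78) = 0.2429135
s_2 = 0.7800000 − 0.2429135·(-0.6200000)/(0.9129464) = 0.9449674;  |Δ| = 0.1649674
f(0.9449674) = 0.0187889
s_3 = 0.9449674 − 0.0187889·(0.1649674)/(-0.2241247) = 0.9587970;  |Δ| = 0.0138296
f(0.9587970) = -0.0007731
s_4 = 0.9587970 − (-0.0007731)·(0.0138296)/(-0.0195620) = 0.9582504;  |Δ| = 0.0005466
f(0.9582504) = 0.0000021
s_5 = 0.9582504 − 0.0000021·(-0.0005466)/(0.0007752) = 0.9582519;  |Δ| = 0.0000015
|s_5 − s_4| = 0.0000015 < 0.0001

n = 5, s_n = 0.95825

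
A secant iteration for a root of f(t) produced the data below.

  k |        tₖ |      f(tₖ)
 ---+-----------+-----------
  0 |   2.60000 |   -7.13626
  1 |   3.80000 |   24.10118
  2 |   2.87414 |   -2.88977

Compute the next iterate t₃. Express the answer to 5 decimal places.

t₃ = 2.87414 − (-2.88977)·(2.87414 − 3.80000) / (-2.88977 − 24.10118)
   = 2.87414 − (2.6755225)/(-26.9909500) = 2.9732666

2.97327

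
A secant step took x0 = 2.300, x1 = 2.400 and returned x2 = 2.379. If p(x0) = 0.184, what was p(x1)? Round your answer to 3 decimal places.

The secant line through (2.300, 0.184) and (2.400, p(x1)) crosses zero at x2 = 2.379.
So (2.300, 0.184), (2.400, p(x1)), (2.379, 0) are collinear:
p(x1) = 0.184 · (2.400 − 2.379) / (2.300 − 2.379) = 0.184 · (0.02100)/(-0.07900) = -0.04891

-0.049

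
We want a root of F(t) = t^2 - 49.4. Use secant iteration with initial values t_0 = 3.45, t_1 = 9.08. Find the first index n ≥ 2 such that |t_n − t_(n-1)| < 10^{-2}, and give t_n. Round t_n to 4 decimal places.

n = 5, t_n = 7.0285

F(3.45) = -37.497500, F(9.08) = 33.046400
t_2 = 9.080000 − 33.046400·(5.630000)/(70.543900) = 6.442618;  |Δ| = 2.637382
F(6.442618) = -7.892677
t_3 = 6.442618 − (-7.892677)·(-2.637382)/(-40.939077) = 6.951081;  |Δ| = 0.508463
F(6.951081) = -1.082477
t_4 = 6.951081 − (-1.082477)·(0.508463)/(6.810200) = 7.031901;  |Δ| = 0.080820
F(7.031901) = 0.047626
t_5 = 7.031901 − 0.047626·(0.080820)/(1.130102) = 7.028495;  |Δ| = 0.003406
|t_5 − t_4| = 0.003406 < 10^{-2}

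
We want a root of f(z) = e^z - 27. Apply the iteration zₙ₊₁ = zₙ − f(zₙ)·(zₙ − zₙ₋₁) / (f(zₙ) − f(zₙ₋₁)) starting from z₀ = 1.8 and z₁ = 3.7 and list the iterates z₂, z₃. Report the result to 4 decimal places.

f(1.8) = -20.950353, f(3.7) = 13.447304
z₂ = 3.700000 − 13.447304·(3.700000 − 1.800000) / (13.447304 − (-20.950353)) = 3.700000 − (25.549878)/(34.397657) = 2.957220
f(2.957220) = -7.755595
z₃ = 2.957220 − (-7.755595)·(2.957220 − 3.700000) / (-7.755595 − 13.447304) = 2.957220 − (5.760698)/(-21.202899) = 3.228914

2.9572, 3.2289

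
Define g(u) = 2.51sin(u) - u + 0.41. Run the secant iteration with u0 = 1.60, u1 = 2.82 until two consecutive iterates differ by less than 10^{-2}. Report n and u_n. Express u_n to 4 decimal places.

g(1.60) = 1.318930, g(2.82) = -1.616644
u2 = 2.820000 − (-1.616644)·(1.220000)/(-2.935574) = 2.148136;  |Δ| = 0.671864
g(2.148136) = 0.365037
u3 = 2.148136 − 0.365037·(-0.671864)/(1.981681) = 2.271897;  |Δ| = 0.123761
g(2.271897) = 0.056075
u4 = 2.271897 − 0.056075·(0.123761)/(-0.308962) = 2.294359;  |Δ| = 0.022462
g(2.294359) = -0.003236
u5 = 2.294359 − (-0.003236)·(0.022462)/(-0.059311) = 2.293134;  |Δ| = 0.001226
|u5 − u4| = 0.001226 < 10^{-2}

n = 5, u_n = 2.2931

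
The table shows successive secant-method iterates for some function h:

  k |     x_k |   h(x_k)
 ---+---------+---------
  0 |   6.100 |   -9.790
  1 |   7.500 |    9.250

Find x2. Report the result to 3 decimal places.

x2 = 7.500 − 9.250·(7.500 − 6.100) / (9.250 − (-9.790))
   = 7.500 − (12.95000)/(19.04000) = 6.81985

6.820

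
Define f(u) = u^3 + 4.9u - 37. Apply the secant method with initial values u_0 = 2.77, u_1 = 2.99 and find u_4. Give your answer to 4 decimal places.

f(2.77) = -2.173067, f(2.99) = 4.381899
u_2 = 2.990000 − 4.381899·(2.990000 − 2.770000) / (4.381899 − (-2.173067)) = 2.990000 − (0.964018)/(6.554966) = 2.842933
f(2.842933) = -0.092276
u_3 = 2.842933 − (-0.092276)·(2.842933 − 2.990000) / (-0.092276 − 4.381899) = 2.842933 − (0.013571)/(-4.474175) = 2.845966
f(2.845966) = -0.003792
u_4 = 2.845966 − (-0.003792)·(2.845966 − 2.842933) / (-0.003792 − (-0.092276)) = 2.845966 − (-0.000012)/(0.088484) = 2.846096

2.8461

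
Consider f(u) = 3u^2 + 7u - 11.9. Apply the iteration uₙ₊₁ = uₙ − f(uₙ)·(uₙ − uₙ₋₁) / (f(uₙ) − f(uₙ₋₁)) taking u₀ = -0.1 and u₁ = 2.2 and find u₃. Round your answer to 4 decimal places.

1.0832

f(-0.1) = -12.570000, f(2.2) = 18.020000
u₂ = 2.200000 − 18.020000·(2.200000 − (-0.100000)) / (18.020000 − (-12.570000)) = 2.200000 − (41.446000)/(30.590000) = 0.845113
f(0.845113) = -3.841564
u₃ = 0.845113 − (-3.841564)·(0.845113 − 2.200000) / (-3.841564 − 18.020000) = 0.845113 − (5.204886)/(-21.861564) = 1.083197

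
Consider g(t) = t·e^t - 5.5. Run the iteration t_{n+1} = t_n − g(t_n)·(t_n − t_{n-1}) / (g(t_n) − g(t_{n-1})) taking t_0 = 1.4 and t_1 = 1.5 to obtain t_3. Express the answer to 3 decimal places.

1.382

g(1.4) = 0.17728, g(1.5) = 1.22253
t_2 = 1.50000 − 1.22253·(1.50000 − 1.40000) / (1.22253 − 0.17728) = 1.50000 − (0.12225)/(1.04525) = 1.38304
g(1.38304) = 0.01418
t_3 = 1.38304 − 0.01418·(1.38304 − 1.50000) / (0.01418 − 1.22253) = 1.38304 − (-0.00166)/(-1.20835) = 1.38167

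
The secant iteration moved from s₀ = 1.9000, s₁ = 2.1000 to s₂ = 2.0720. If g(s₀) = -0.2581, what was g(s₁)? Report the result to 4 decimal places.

The secant line through (1.9000, -0.2581) and (2.1000, g(s₁)) crosses zero at s₂ = 2.0720.
So (1.9000, -0.2581), (2.1000, g(s₁)), (2.0720, 0) are collinear:
g(s₁) = -0.2581 · (2.1000 − 2.0720) / (1.9000 − 2.0720) = -0.2581 · (0.028000)/(-0.172000) = 0.042016

0.0420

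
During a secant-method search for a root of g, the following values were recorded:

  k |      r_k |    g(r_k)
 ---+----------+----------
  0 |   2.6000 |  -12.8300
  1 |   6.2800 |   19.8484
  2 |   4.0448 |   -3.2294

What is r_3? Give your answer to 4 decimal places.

r_3 = 4.0448 − (-3.2294)·(4.0448 − 6.2800) / (-3.2294 − 19.8484)
   = 4.0448 − (7.218355)/(-23.077800) = 4.357583

4.3576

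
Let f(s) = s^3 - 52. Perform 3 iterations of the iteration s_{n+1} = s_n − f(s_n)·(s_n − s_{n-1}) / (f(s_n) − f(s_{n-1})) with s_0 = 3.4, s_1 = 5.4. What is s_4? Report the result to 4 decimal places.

3.7338

f(3.4) = -12.696000, f(5.4) = 105.464000
s_2 = 5.400000 − 105.464000·(5.400000 − 3.400000) / (105.464000 − (-12.696000)) = 5.400000 − (210.928000)/(118.160000) = 3.614895
f(3.614895) = -4.762481
s_3 = 3.614895 − (-4.762481)·(3.614895 − 5.400000) / (-4.762481 − 105.464000) = 3.614895 − (8.501528)/(-110.226481) = 3.692023
f(3.692023) = -1.673915
s_4 = 3.692023 − (-1.673915)·(3.692023 − 3.614895) / (-1.673915 − (-4.762481)) = 3.692023 − (-0.129105)/(3.088566) = 3.733824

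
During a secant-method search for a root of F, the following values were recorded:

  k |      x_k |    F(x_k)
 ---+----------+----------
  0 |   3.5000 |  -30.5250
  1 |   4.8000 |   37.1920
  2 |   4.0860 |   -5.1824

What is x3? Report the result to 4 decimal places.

4.1733

x3 = 4.0860 − (-5.1824)·(4.0860 − 4.8000) / (-5.1824 − 37.1920)
   = 4.0860 − (3.700234)/(-42.374400) = 4.173322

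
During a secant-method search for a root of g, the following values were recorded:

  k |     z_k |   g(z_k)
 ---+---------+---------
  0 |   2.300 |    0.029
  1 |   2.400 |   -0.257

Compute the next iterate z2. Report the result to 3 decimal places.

z2 = 2.400 − (-0.257)·(2.400 − 2.300) / (-0.257 − 0.029)
   = 2.400 − (-0.02570)/(-0.28600) = 2.31014

2.310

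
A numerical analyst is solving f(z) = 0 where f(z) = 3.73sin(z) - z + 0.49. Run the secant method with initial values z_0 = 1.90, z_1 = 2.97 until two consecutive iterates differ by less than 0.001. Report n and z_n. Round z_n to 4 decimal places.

f(1.90) = 2.119699, f(2.97) = -1.843096
z_2 = 2.970000 − (-1.843096)·(1.070000)/(-3.962795) = 2.472343;  |Δ| = 0.497657
f(2.472343) = 0.331740
z_3 = 2.472343 − 0.331740·(-0.497657)/(2.174836) = 2.548254;  |Δ| = 0.075910
f(2.548254) = 0.027311
z_4 = 2.548254 − 0.027311·(0.075910)/(-0.304429) = 2.555064;  |Δ| = 0.006810
f(2.555064) = -0.000607
z_5 = 2.555064 − (-0.000607)·(0.006810)/(-0.027918) = 2.554915;  |Δ| = 0.000148
|z_5 − z_4| = 0.000148 < 0.001

n = 5, z_n = 2.5549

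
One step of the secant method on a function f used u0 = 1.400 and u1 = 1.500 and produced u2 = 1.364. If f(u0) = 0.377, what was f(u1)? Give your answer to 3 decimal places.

1.424

The secant line through (1.400, 0.377) and (1.500, f(u1)) crosses zero at u2 = 1.364.
So (1.400, 0.377), (1.500, f(u1)), (1.364, 0) are collinear:
f(u1) = 0.377 · (1.500 − 1.364) / (1.400 − 1.364) = 0.377 · (0.13600)/(0.03600) = 1.42422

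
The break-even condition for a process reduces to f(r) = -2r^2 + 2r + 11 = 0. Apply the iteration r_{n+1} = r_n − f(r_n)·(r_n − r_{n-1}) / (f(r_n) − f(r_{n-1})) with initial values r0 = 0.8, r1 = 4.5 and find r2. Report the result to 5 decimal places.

f(0.8) = 11.3200000, f(4.5) = -20.5000000
r2 = 4.5000000 − (-20.5000000)·(4.5000000 − 0.8000000) / (-20.5000000 − 11.3200000) = 4.5000000 − (-75.8500000)/(-31.8200000) = 2.1162791

2.11628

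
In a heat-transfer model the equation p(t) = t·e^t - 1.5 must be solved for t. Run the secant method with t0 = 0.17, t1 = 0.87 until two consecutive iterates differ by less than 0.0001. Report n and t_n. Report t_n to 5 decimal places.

p(0.17) = -1.2984982, p(0.87) = 0.5766124
t2 = 0.8700000 − 0.5766124·(0.7000000)/(1.8751106) = 0.6547441;  |Δ| = 0.2152559
p(0.6547441) = -0.2398470
t3 = 0.6547441 − (-0.2398470)·(-0.2152559)/(-0.8164594) = 0.7179787;  |Δ| = 0.0632346
p(0.7179787) = -0.0279394
t4 = 0.7179787 − (-0.0279394)·(0.0632346)/(0.2119076) = 0.7263159;  |Δ| = 0.0083373
p(0.7263159) = 0.0016219
t5 = 0.7263159 − 0.0016219·(0.0083373)/(0.0295612) = 0.7258585;  |Δ| = 0.0004574
p(0.7258585) = -0.0000101
t6 = 0.7258585 − (-0.0000101)·(-0.0004574)/(-0.0016320) = 0.7258614;  |Δ| = 0.0000028
|t6 − t5| = 0.0000028 < 0.0001

n = 6, t_n = 0.72586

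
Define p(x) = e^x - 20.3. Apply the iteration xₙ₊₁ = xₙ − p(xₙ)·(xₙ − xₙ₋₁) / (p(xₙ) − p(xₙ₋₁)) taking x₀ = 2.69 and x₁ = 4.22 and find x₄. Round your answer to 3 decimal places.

p(2.69) = -5.56832, p(4.22) = 47.73348
x₂ = 4.22000 − 47.73348·(4.22000 − 2.69000) / (47.73348 − (-5.56832)) = 4.22000 − (73.03223)/(53.30181) = 2.84984
p(2.84984) = -3.01506
x₃ = 2.84984 − (-3.01506)·(2.84984 − 4.22000) / (-3.01506 − 47.73348) = 2.84984 − (4.13112)/(-50.74854) = 2.93124
p(2.93124) = -1.54914
x₄ = 2.93124 − (-1.54914)·(2.93124 − 2.84984) / (-1.54914 − (-3.01506)) = 2.93124 − (-0.12611)/(1.46592) = 3.01726

3.017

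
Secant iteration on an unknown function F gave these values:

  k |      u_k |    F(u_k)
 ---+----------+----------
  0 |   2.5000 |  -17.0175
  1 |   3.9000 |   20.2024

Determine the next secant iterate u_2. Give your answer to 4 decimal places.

3.1401

u_2 = 3.9000 − 20.2024·(3.9000 − 2.5000) / (20.2024 − (-17.0175))
   = 3.9000 − (28.283360)/(37.219900) = 3.140101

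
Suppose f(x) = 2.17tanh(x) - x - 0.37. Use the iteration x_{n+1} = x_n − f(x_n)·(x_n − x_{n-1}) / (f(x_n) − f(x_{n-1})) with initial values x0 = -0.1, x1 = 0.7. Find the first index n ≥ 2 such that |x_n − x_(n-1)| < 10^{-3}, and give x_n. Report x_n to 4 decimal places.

f(-0.1) = -0.486280, f(0.7) = 0.241478
x2 = 0.700000 − 0.241478·(0.800000)/(0.727758) = 0.434551;  |Δ| = 0.265449
f(0.434551) = 0.083234
x3 = 0.434551 − 0.083234·(-0.265449)/(-0.158244) = 0.294928;  |Δ| = 0.139623
f(0.294928) = -0.042866
x4 = 0.294928 − (-0.042866)·(-0.139623)/(-0.126101) = 0.342391;  |Δ| = 0.047463
f(0.342391) = 0.002864
x5 = 0.342391 − 0.002864·(0.047463)/(0.045730) = 0.339419;  |Δ| = 0.002972
f(0.339419) = 0.000081
x6 = 0.339419 − 0.000081·(-0.002972)/(-0.002782) = 0.339332;  |Δ| = 0.000087
|x6 − x5| = 0.000087 < 10^{-3}

n = 6, x_n = 0.3393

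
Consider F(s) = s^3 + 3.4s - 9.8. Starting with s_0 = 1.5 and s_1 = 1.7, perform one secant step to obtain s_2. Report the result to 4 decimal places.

F(1.5) = -1.325000, F(1.7) = 0.893000
s_2 = 1.700000 − 0.893000·(1.700000 − 1.500000) / (0.893000 − (-1.325000)) = 1.700000 − (0.178600)/(2.218000) = 1.619477

1.6195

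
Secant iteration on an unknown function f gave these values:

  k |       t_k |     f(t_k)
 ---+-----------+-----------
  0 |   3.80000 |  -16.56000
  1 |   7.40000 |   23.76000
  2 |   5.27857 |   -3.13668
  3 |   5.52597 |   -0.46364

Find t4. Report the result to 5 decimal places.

t4 = 5.52597 − (-0.46364)·(5.52597 − 5.27857) / (-0.46364 − (-3.13668))
   = 5.52597 − (-0.1147045)/(2.6730400) = 5.5688816

5.56888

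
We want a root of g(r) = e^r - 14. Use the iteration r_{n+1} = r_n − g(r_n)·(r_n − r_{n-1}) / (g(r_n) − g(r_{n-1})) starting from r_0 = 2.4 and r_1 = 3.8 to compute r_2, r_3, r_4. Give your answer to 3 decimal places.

g(2.4) = -2.97682, g(3.8) = 30.70118
r_2 = 3.80000 − 30.70118·(3.80000 − 2.40000) / (30.70118 − (-2.97682)) = 3.80000 − (42.98166)/(33.67801) = 2.52375
g(2.52375) = -1.52475
r_3 = 2.52375 − (-1.52475)·(2.52375 − 3.80000) / (-1.52475 − 30.70118) = 2.52375 − (1.94596)/(-32.22593) = 2.58413
g(2.58413) = -0.74822
r_4 = 2.58413 − (-0.74822)·(2.58413 − 2.52375) / (-0.74822 − (-1.52475)) = 2.58413 − (-0.04518)/(0.77653) = 2.64232

2.524, 2.584, 2.642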